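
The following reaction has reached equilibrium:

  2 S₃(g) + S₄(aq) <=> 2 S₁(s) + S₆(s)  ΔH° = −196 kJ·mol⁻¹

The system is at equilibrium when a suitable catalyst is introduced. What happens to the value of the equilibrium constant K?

The equilibrium constant depends only on temperature. This perturbation changes neither the position of equilibrium nor K.

unchanged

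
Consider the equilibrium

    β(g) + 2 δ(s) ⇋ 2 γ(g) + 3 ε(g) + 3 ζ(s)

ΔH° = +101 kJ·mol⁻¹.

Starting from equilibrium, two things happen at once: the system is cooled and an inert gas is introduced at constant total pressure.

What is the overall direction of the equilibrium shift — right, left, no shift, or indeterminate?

The forward reaction is endothermic. Lowering T favours the exothermic direction — shift to the left.
Adding inert gas at constant total pressure expands the volume and lowers every reacting partial pressure. With Δn_gas = 5 − 1 = +4, Q moves away from K toward the side with fewer gas moles, so the system shifts toward the side with more gas moles — to the right.
The individual effects push in opposite directions; without quantitative information the net direction cannot be determined.

cannot be determined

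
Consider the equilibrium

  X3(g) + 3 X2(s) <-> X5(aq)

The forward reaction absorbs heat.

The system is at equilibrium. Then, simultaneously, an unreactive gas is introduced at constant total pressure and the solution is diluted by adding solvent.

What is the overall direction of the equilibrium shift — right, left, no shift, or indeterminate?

cannot be determined

Adding inert gas at constant total pressure expands the volume and lowers every reacting partial pressure. With Δn_gas = 0 − 1 = -1, Q moves away from K toward the side with fewer gas moles, so the system shifts toward the side with more gas moles — to the left.
Dilution lowers every aqueous concentration by the same factor. Δn_aq = 1 − 0 = +1, so the system shifts toward the side with more dissolved moles — to the right.
The individual effects push in opposite directions; without quantitative information the net direction cannot be determined.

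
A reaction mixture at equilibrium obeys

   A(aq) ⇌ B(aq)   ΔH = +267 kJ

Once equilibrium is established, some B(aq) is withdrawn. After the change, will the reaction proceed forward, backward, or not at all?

right

Removing B (aq), a product, drives the reaction to the right.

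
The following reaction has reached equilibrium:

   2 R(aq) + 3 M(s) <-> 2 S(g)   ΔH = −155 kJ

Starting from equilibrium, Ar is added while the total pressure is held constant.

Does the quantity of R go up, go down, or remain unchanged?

Adding inert gas at constant total pressure expands the volume and lowers every reacting partial pressure. With Δn_gas = 2 − 0 = +2, Q moves away from K toward the side with fewer gas moles, so the system shifts toward the side with more gas moles — to the right.
The net shift is to the right. R is a reactant, so its amount decreases.

decreases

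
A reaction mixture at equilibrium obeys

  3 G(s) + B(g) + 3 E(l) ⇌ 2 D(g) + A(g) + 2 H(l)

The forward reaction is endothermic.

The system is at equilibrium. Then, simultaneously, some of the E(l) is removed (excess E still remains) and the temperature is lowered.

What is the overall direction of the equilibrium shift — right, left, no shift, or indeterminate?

E is a pure liquid; its activity is 1 regardless of amount, so Q is unaffected — no shift from this change.
The forward reaction is endothermic. Lowering T favours the exothermic direction — shift to the left.
Only the nonzero effect(s) matter; the net shift is to the left.

left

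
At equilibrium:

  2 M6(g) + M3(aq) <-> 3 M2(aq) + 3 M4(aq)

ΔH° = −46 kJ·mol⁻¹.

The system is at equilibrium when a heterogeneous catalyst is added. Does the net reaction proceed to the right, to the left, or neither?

no shift

A catalyst speeds both forward and reverse rates equally; it changes neither Q nor K — no shift from this change.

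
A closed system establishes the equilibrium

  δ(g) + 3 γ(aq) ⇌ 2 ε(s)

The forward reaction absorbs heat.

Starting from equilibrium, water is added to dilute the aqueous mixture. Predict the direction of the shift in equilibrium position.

Dilution lowers every aqueous concentration by the same factor. Δn_aq = 0 − 3 = -3, so the system shifts toward the side with more dissolved moles — to the left.

left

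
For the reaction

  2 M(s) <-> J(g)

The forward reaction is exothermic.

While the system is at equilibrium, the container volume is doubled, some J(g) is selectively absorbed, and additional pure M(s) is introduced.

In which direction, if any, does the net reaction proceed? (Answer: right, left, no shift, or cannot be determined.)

right

Gas moles: reactants 0, products 1 (Δn_gas = +1). Expansion shifts the system toward the side with more moles of gas — to the right.
Removing J (g), a product, drives the reaction to the right.
M is a pure solid; its activity is 1 regardless of amount, so Q is unaffected — no shift from this change.
Only the nonzero effect(s) matter; the net shift is to the right.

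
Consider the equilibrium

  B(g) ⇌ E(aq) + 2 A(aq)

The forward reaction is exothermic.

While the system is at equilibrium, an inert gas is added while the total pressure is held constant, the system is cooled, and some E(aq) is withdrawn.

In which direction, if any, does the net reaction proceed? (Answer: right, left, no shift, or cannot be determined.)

Adding inert gas at constant total pressure expands the volume and lowers every reacting partial pressure. With Δn_gas = 0 − 1 = -1, Q moves away from K toward the side with fewer gas moles, so the system shifts toward the side with more gas moles — to the left.
The forward reaction is exothermic. Lowering T favours the exothermic direction — shift to the right.
Removing E (aq), a product, drives the reaction to the right.
The individual effects push in opposite directions; without quantitative information the net direction cannot be determined.

cannot be determined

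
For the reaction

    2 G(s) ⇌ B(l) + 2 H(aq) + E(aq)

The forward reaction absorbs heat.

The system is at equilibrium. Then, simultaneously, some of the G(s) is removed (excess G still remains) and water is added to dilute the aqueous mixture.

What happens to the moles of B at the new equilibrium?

G is a pure solid; its activity is 1 regardless of amount, so Q is unaffected — no shift from this change.
Dilution lowers every aqueous concentration by the same factor. Δn_aq = 3 − 0 = +3, so the system shifts toward the side with more dissolved moles — to the right.
The net shift is to the right. B is a product, so its amount increases.

increases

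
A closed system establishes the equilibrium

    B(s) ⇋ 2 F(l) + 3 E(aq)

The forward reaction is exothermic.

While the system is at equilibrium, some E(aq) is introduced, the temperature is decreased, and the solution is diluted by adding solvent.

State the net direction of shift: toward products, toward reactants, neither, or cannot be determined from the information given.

cannot be determined

Adding E (aq), a product, drives the reaction to the left.
The forward reaction is exothermic. Lowering T favours the exothermic direction — shift to the right.
Dilution lowers every aqueous concentration by the same factor. Δn_aq = 3 − 0 = +3, so the system shifts toward the side with more dissolved moles — to the right.
The individual effects push in opposite directions; without quantitative information the net direction cannot be determined.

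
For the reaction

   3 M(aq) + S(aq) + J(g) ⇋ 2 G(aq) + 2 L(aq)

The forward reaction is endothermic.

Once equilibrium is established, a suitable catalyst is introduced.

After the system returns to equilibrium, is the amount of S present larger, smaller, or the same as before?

A catalyst speeds both forward and reverse rates equally; it changes neither Q nor K — no shift from this change.
No net shift occurs, so the amount of S is unchanged.

unchanged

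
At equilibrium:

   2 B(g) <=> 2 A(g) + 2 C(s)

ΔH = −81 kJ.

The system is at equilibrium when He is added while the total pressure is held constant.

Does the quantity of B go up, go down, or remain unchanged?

Adding inert gas at constant total pressure expands the volume, scaling every reacting partial pressure by the same factor. Δn_gas = 2 − 2 = 0, so Q is unchanged — no shift.
No net shift occurs, so the amount of B is unchanged.

unchanged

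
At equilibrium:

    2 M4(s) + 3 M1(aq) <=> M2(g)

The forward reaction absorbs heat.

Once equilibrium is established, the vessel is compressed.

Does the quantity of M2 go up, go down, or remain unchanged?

Gas moles: reactants 0, products 1 (Δn_gas = +1). Compression shifts the system toward the side with fewer moles of gas — to the left.
The net shift is to the left. M2 is a product, so its amount decreases.

decreases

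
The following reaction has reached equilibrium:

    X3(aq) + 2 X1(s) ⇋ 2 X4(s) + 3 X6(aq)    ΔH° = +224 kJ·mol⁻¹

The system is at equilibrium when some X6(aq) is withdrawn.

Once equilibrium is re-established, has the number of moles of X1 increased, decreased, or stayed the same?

Removing X6 (aq), a product, drives the reaction to the right.
The net shift is to the right. X1 is a reactant, so its amount decreases.

decreases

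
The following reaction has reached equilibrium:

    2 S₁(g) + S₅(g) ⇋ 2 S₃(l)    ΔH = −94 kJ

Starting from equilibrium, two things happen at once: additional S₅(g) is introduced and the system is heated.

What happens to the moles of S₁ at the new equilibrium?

cannot be determined

Adding S₅ (g), a reactant, drives the reaction to the right.
The forward reaction is exothermic. Raising T favours the endothermic direction — shift to the left.
The two effects oppose each other, so the net shift — and hence the change in S₁ — cannot be determined from the given information.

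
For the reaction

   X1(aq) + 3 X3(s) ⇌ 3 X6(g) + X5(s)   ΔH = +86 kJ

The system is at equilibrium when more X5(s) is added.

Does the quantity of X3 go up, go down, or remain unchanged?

X5 is a pure solid; its activity is 1 regardless of amount, so Q is unaffected — no shift from this change.
No net shift occurs, so the amount of X3 is unchanged.

unchanged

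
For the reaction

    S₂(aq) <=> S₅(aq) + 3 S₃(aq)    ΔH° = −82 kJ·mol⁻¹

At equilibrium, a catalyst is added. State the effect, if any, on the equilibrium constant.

unchanged

The equilibrium constant depends only on temperature. This perturbation changes neither the position of equilibrium nor K.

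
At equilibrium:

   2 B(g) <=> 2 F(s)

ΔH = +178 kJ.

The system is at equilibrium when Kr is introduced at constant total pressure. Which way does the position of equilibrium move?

left

Adding inert gas at constant total pressure expands the volume and lowers every reacting partial pressure. With Δn_gas = 0 − 2 = -2, Q moves away from K toward the side with fewer gas moles, so the system shifts toward the side with more gas moles — to the left.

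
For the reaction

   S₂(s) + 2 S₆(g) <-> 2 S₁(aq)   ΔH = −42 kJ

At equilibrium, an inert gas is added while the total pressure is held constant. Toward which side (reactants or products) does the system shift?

left

Adding inert gas at constant total pressure expands the volume and lowers every reacting partial pressure. With Δn_gas = 0 − 2 = -2, Q moves away from K toward the side with fewer gas moles, so the system shifts toward the side with more gas moles — to the left.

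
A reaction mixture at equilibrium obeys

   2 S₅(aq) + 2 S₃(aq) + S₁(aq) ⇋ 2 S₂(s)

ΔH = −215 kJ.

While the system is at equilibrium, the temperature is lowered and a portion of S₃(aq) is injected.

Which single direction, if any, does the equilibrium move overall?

The forward reaction is exothermic. Lowering T favours the exothermic direction — shift to the right.
Adding S₃ (aq), a reactant, drives the reaction to the right.
All effects act in the same direction — net shift to the right.

right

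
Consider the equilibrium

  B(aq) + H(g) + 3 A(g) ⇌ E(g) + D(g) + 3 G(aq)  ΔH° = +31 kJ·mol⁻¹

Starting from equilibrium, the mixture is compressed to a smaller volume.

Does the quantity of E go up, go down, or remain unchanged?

Gas moles: reactants 4, products 2 (Δn_gas = -2). Compression shifts the system toward the side with fewer moles of gas — to the right.
The net shift is to the right. E is a product, so its amount increases.

increases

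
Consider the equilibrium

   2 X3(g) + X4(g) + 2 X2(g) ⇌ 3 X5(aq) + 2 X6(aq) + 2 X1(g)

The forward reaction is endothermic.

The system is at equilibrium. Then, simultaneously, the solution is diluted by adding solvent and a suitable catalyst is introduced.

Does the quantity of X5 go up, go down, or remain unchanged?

increases

Dilution lowers every aqueous concentration by the same factor. Δn_aq = 5 − 0 = +5, so the system shifts toward the side with more dissolved moles — to the right.
A catalyst speeds both forward and reverse rates equally; it changes neither Q nor K — no shift from this change.
The net shift is to the right. X5 is a product, so its amount increases.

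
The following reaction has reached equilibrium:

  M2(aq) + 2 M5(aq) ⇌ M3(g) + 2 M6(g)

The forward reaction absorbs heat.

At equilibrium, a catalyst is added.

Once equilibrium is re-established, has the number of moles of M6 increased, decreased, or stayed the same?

unchanged

A catalyst speeds both forward and reverse rates equally; it changes neither Q nor K — no shift from this change.
No net shift occurs, so the amount of M6 is unchanged.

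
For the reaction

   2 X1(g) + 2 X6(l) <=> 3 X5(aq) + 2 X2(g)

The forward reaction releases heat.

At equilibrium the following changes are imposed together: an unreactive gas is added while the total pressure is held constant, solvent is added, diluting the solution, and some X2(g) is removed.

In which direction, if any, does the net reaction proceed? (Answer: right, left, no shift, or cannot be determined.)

right

Adding inert gas at constant total pressure expands the volume, scaling every reacting partial pressure by the same factor. Δn_gas = 2 − 2 = 0, so Q is unchanged — no shift.
Dilution lowers every aqueous concentration by the same factor. Δn_aq = 3 − 0 = +3, so the system shifts toward the side with more dissolved moles — to the right.
Removing X2 (g), a product, drives the reaction to the right.
Only the nonzero effect(s) matter; the net shift is to the right.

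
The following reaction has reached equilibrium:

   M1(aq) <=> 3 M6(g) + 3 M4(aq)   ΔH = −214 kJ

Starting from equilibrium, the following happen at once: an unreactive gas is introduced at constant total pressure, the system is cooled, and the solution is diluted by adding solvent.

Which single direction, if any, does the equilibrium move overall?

right

Adding inert gas at constant total pressure expands the volume and lowers every reacting partial pressure. With Δn_gas = 3 − 0 = +3, Q moves away from K toward the side with fewer gas moles, so the system shifts toward the side with more gas moles — to the right.
The forward reaction is exothermic. Lowering T favours the exothermic direction — shift to the right.
Dilution lowers every aqueous concentration by the same factor. Δn_aq = 3 − 1 = +2, so the system shifts toward the side with more dissolved moles — to the right.
All effects act in the same direction — net shift to the right.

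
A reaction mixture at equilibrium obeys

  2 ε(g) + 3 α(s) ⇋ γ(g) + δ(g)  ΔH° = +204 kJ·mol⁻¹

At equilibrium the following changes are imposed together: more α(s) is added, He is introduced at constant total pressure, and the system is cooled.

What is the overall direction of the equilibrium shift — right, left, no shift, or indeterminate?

left

α is a pure solid; its activity is 1 regardless of amount, so Q is unaffected — no shift from this change.
Adding inert gas at constant total pressure expands the volume, scaling every reacting partial pressure by the same factor. Δn_gas = 2 − 2 = 0, so Q is unchanged — no shift.
The forward reaction is endothermic. Lowering T favours the exothermic direction — shift to the left.
Only the nonzero effect(s) matter; the net shift is to the left.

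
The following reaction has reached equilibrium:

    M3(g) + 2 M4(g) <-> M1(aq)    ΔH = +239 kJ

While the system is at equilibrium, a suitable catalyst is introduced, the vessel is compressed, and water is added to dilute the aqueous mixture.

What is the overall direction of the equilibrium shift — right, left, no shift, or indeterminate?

A catalyst speeds both forward and reverse rates equally; it changes neither Q nor K — no shift from this change.
Gas moles: reactants 3, products 0 (Δn_gas = -3). Compression shifts the system toward the side with fewer moles of gas — to the right.
Dilution lowers every aqueous concentration by the same factor. Δn_aq = 1 − 0 = +1, so the system shifts toward the side with more dissolved moles — to the right.
Only the nonzero effect(s) matter; the net shift is to the right.

right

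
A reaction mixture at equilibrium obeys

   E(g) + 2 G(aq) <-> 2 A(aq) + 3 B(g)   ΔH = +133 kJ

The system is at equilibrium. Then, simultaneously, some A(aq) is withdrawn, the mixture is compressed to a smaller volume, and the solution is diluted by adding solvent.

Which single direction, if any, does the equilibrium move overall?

Removing A (aq), a product, drives the reaction to the right.
Gas moles: reactants 1, products 3 (Δn_gas = +2). Compression shifts the system toward the side with fewer moles of gas — to the left.
Dilution scales every aqueous concentration by the same factor. Δn_aq = 2 − 2 = 0, so Q is unchanged — no shift.
The individual effects push in opposite directions; without quantitative information the net direction cannot be determined.

cannot be determined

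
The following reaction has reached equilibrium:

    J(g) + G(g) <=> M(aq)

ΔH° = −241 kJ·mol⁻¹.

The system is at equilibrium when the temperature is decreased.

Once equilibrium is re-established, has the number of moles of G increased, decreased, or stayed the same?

decreases

The forward reaction is exothermic. Lowering T favours the exothermic direction — shift to the right.
The net shift is to the right. G is a reactant, so its amount decreases.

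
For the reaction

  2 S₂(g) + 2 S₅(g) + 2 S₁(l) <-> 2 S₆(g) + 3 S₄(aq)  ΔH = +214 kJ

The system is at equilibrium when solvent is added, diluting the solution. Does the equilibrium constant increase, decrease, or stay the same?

unchanged

The equilibrium constant depends only on temperature. This perturbation may move the position of equilibrium, but since T is unchanged, K itself is unchanged.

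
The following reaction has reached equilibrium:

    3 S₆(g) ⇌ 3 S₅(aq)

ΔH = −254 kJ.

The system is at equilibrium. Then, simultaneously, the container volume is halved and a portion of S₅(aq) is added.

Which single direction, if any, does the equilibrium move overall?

cannot be determined

Gas moles: reactants 3, products 0 (Δn_gas = -3). Compression shifts the system toward the side with fewer moles of gas — to the right.
Adding S₅ (aq), a product, drives the reaction to the left.
The individual effects push in opposite directions; without quantitative information the net direction cannot be determined.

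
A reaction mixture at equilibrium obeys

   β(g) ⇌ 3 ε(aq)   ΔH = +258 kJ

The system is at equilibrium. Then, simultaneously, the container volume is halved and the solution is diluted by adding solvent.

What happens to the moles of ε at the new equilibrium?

increases

Gas moles: reactants 1, products 0 (Δn_gas = -1). Compression shifts the system toward the side with fewer moles of gas — to the right.
Dilution lowers every aqueous concentration by the same factor. Δn_aq = 3 − 0 = +3, so the system shifts toward the side with more dissolved moles — to the right.
The net shift is to the right. ε is a product, so its amount increases.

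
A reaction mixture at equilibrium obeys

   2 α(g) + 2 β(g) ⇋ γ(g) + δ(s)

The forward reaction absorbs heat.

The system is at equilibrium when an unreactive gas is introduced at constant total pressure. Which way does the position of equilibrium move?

left

Adding inert gas at constant total pressure expands the volume and lowers every reacting partial pressure. With Δn_gas = 1 − 4 = -3, Q moves away from K toward the side with fewer gas moles, so the system shifts toward the side with more gas moles — to the left.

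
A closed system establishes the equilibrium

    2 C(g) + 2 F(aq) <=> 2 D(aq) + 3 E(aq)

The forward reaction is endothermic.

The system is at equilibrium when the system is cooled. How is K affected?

decreases

K depends on temperature via the van 't Hoff relation. The forward reaction is endothermic, so lowering T decreases K.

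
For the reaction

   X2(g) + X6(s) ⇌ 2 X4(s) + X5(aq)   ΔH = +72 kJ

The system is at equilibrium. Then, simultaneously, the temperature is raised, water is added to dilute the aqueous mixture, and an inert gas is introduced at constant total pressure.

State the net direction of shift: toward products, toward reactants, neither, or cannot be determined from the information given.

cannot be determined

The forward reaction is endothermic. Raising T favours the endothermic direction — shift to the right.
Dilution lowers every aqueous concentration by the same factor. Δn_aq = 1 − 0 = +1, so the system shifts toward the side with more dissolved moles — to the right.
Adding inert gas at constant total pressure expands the volume and lowers every reacting partial pressure. With Δn_gas = 0 − 1 = -1, Q moves away from K toward the side with fewer gas moles, so the system shifts toward the side with more gas moles — to the left.
The individual effects push in opposite directions; without quantitative information the net direction cannot be determined.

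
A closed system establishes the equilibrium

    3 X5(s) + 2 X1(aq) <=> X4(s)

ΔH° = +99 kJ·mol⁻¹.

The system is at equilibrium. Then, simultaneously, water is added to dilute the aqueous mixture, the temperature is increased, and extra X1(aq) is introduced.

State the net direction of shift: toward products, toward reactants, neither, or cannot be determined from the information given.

Dilution lowers every aqueous concentration by the same factor. Δn_aq = 0 − 2 = -2, so the system shifts toward the side with more dissolved moles — to the left.
The forward reaction is endothermic. Raising T favours the endothermic direction — shift to the right.
Adding X1 (aq), a reactant, drives the reaction to the right.
The individual effects push in opposite directions; without quantitative information the net direction cannot be determined.

cannot be determined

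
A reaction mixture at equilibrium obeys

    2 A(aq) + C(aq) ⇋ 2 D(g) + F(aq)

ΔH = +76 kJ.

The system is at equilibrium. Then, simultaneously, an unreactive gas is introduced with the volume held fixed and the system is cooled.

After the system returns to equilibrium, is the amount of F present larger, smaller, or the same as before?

decreases

At constant volume, adding an inert gas leaves every reacting species' partial pressure unchanged, so Q is unchanged — no shift from this change.
The forward reaction is endothermic. Lowering T favours the exothermic direction — shift to the left.
The net shift is to the left. F is a product, so its amount decreases.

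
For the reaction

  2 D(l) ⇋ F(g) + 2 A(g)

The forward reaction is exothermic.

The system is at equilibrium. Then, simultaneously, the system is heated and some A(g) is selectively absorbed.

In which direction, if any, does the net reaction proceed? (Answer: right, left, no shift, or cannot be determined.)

cannot be determined

The forward reaction is exothermic. Raising T favours the endothermic direction — shift to the left.
Removing A (g), a product, drives the reaction to the right.
The individual effects push in opposite directions; without quantitative information the net direction cannot be determined.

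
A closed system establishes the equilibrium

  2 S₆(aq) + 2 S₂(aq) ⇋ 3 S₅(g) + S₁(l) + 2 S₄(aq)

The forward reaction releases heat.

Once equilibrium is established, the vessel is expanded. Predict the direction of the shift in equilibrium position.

right

Gas moles: reactants 0, products 3 (Δn_gas = +3). Expansion shifts the system toward the side with more moles of gas — to the right.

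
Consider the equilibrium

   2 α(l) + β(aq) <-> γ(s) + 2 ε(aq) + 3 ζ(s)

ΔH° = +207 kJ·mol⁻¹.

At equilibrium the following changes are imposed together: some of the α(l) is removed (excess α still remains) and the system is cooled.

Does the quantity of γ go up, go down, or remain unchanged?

decreases

α is a pure liquid; its activity is 1 regardless of amount, so Q is unaffected — no shift from this change.
The forward reaction is endothermic. Lowering T favours the exothermic direction — shift to the left.
The net shift is to the left. γ is a product, so its amount decreases.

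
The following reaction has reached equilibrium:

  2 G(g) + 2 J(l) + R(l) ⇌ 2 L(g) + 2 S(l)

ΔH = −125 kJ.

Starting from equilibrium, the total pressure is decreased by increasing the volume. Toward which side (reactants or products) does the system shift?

Gas moles: reactants 2, products 2. Δn_gas = 0, so a volume change leaves Q equal to K — no shift from this change.

no shift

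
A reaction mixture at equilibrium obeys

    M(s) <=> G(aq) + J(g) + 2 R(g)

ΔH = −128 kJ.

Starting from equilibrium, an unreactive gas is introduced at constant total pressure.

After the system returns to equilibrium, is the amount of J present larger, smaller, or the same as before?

Adding inert gas at constant total pressure expands the volume and lowers every reacting partial pressure. With Δn_gas = 3 − 0 = +3, Q moves away from K toward the side with fewer gas moles, so the system shifts toward the side with more gas moles — to the right.
The net shift is to the right. J is a product, so its amount increases.

increases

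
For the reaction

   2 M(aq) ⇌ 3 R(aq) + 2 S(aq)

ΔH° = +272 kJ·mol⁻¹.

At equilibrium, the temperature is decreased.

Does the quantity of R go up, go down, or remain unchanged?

The forward reaction is endothermic. Lowering T favours the exothermic direction — shift to the left.
The net shift is to the left. R is a product, so its amount decreases.

decreases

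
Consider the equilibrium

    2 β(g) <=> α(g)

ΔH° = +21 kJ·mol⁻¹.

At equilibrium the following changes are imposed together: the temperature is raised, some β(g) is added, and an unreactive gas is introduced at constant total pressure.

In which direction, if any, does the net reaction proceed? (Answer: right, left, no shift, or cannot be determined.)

The forward reaction is endothermic. Raising T favours the endothermic direction — shift to the right.
Adding β (g), a reactant, drives the reaction to the right.
Adding inert gas at constant total pressure expands the volume and lowers every reacting partial pressure. With Δn_gas = 1 − 2 = -1, Q moves away from K toward the side with fewer gas moles, so the system shifts toward the side with more gas moles — to the left.
The individual effects push in opposite directions; without quantitative information the net direction cannot be determined.

cannot be determined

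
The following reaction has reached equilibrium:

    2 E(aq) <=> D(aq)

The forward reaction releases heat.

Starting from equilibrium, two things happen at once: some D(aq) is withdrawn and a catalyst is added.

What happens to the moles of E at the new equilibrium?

decreases

Removing D (aq), a product, drives the reaction to the right.
A catalyst speeds both forward and reverse rates equally; it changes neither Q nor K — no shift from this change.
The net shift is to the right. E is a reactant, so its amount decreases.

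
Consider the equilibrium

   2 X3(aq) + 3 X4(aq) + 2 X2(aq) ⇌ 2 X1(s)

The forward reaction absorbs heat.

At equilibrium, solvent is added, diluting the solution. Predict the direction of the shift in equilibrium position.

left

Dilution lowers every aqueous concentration by the same factor. Δn_aq = 0 − 7 = -7, so the system shifts toward the side with more dissolved moles — to the left.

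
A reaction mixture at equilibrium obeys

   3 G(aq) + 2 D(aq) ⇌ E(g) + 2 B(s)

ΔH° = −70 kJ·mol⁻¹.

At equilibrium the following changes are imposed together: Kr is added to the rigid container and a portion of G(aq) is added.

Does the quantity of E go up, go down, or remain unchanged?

increases

At constant volume, adding an inert gas leaves every reacting species' partial pressure unchanged, so Q is unchanged — no shift from this change.
Adding G (aq), a reactant, drives the reaction to the right.
The net shift is to the right. E is a product, so its amount increases.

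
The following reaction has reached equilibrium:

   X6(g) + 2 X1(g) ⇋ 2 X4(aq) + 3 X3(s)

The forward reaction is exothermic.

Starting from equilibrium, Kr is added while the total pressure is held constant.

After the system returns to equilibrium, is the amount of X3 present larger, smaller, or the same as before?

decreases

Adding inert gas at constant total pressure expands the volume and lowers every reacting partial pressure. With Δn_gas = 0 − 3 = -3, Q moves away from K toward the side with fewer gas moles, so the system shifts toward the side with more gas moles — to the left.
The net shift is to the left. X3 is a product, so its amount decreases.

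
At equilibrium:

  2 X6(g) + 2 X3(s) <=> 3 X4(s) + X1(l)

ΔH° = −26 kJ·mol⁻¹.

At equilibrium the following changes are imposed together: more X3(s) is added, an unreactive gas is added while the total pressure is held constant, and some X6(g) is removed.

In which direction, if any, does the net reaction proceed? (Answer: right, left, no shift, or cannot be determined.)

X3 is a pure solid; its activity is 1 regardless of amount, so Q is unaffected — no shift from this change.
Adding inert gas at constant total pressure expands the volume and lowers every reacting partial pressure. With Δn_gas = 0 − 2 = -2, Q moves away from K toward the side with fewer gas moles, so the system shifts toward the side with more gas moles — to the left.
Removing X6 (g), a reactant, drives the reaction to the left.
Only the nonzero effect(s) matter; the net shift is to the left.

left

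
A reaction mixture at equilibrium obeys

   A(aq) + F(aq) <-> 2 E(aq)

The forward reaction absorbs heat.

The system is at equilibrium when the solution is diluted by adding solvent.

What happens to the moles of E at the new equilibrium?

unchanged

Dilution scales every aqueous concentration by the same factor. Δn_aq = 2 − 2 = 0, so Q is unchanged — no shift.
No net shift occurs, so the amount of E is unchanged.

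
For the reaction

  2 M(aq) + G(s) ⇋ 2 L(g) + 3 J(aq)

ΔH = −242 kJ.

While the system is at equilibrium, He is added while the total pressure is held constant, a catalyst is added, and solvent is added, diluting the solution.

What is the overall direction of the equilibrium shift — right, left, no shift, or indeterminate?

right

Adding inert gas at constant total pressure expands the volume and lowers every reacting partial pressure. With Δn_gas = 2 − 0 = +2, Q moves away from K toward the side with fewer gas moles, so the system shifts toward the side with more gas moles — to the right.
A catalyst speeds both forward and reverse rates equally; it changes neither Q nor K — no shift from this change.
Dilution lowers every aqueous concentration by the same factor. Δn_aq = 3 − 2 = +1, so the system shifts toward the side with more dissolved moles — to the right.
Only the nonzero effect(s) matter; the net shift is to the right.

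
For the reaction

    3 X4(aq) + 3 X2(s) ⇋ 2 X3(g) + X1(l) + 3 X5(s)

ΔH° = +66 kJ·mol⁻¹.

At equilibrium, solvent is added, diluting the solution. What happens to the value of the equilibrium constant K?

The equilibrium constant depends only on temperature. This perturbation may move the position of equilibrium, but since T is unchanged, K itself is unchanged.

unchanged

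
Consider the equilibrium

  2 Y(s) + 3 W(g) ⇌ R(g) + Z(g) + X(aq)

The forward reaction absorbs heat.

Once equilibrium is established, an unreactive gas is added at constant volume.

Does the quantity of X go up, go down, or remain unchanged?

At constant volume, adding an inert gas leaves every reacting species' partial pressure unchanged, so Q is unchanged — no shift from this change.
No net shift occurs, so the amount of X is unchanged.

unchanged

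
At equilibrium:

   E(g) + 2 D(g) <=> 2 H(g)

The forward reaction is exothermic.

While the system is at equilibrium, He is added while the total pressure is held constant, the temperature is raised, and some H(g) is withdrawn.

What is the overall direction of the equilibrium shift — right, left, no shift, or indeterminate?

cannot be determined

Adding inert gas at constant total pressure expands the volume and lowers every reacting partial pressure. With Δn_gas = 2 − 3 = -1, Q moves away from K toward the side with fewer gas moles, so the system shifts toward the side with more gas moles — to the left.
The forward reaction is exothermic. Raising T favours the endothermic direction — shift to the left.
Removing H (g), a product, drives the reaction to the right.
The individual effects push in opposite directions; without quantitative information the net direction cannot be determined.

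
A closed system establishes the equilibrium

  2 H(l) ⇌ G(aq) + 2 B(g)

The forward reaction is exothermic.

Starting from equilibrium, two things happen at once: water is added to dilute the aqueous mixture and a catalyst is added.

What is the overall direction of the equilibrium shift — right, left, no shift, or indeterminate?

right

Dilution lowers every aqueous concentration by the same factor. Δn_aq = 1 − 0 = +1, so the system shifts toward the side with more dissolved moles — to the right.
A catalyst speeds both forward and reverse rates equally; it changes neither Q nor K — no shift from this change.
Only the nonzero effect(s) matter; the net shift is to the right.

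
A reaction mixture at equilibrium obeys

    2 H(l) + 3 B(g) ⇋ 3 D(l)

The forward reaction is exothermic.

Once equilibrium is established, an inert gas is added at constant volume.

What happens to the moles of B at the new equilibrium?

unchanged

At constant volume, adding an inert gas leaves every reacting species' partial pressure unchanged, so Q is unchanged — no shift from this change.
No net shift occurs, so the amount of B is unchanged.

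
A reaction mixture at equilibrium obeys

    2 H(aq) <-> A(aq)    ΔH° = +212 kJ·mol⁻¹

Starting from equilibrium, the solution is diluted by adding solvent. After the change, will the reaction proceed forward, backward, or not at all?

Dilution lowers every aqueous concentration by the same factor. Δn_aq = 1 − 2 = -1, so the system shifts toward the side with more dissolved moles — to the left.

left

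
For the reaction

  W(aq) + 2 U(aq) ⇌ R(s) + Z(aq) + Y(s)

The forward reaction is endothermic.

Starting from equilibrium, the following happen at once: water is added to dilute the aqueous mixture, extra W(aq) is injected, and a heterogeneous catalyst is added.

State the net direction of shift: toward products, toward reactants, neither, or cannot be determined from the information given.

cannot be determined

Dilution lowers every aqueous concentration by the same factor. Δn_aq = 1 − 3 = -2, so the system shifts toward the side with more dissolved moles — to the left.
Adding W (aq), a reactant, drives the reaction to the right.
A catalyst speeds both forward and reverse rates equally; it changes neither Q nor K — no shift from this change.
The individual effects push in opposite directions; without quantitative information the net direction cannot be determined.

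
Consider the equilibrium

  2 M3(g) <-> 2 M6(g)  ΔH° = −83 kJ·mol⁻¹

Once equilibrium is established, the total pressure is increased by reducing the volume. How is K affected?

unchanged

The equilibrium constant depends only on temperature. This perturbation changes neither the position of equilibrium nor K.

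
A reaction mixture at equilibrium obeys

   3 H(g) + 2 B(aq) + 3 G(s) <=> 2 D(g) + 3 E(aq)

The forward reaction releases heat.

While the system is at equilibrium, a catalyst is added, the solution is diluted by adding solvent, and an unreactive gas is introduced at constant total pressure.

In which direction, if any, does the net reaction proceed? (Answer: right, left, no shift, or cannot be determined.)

A catalyst speeds both forward and reverse rates equally; it changes neither Q nor K — no shift from this change.
Dilution lowers every aqueous concentration by the same factor. Δn_aq = 3 − 2 = +1, so the system shifts toward the side with more dissolved moles — to the right.
Adding inert gas at constant total pressure expands the volume and lowers every reacting partial pressure. With Δn_gas = 2 − 3 = -1, Q moves away from K toward the side with fewer gas moles, so the system shifts toward the side with more gas moles — to the left.
The individual effects push in opposite directions; without quantitative information the net direction cannot be determined.

cannot be determined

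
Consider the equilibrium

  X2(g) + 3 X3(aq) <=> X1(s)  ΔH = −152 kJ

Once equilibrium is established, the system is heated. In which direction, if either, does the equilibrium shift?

left

The forward reaction is exothermic. Raising T favours the endothermic direction — shift to the left.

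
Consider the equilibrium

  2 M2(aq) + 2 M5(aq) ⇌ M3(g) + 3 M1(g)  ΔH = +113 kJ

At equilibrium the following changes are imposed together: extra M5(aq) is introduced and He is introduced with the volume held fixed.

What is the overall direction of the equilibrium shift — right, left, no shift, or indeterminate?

right

Adding M5 (aq), a reactant, drives the reaction to the right.
At constant volume, adding an inert gas leaves every reacting species' partial pressure unchanged, so Q is unchanged — no shift from this change.
Only the nonzero effect(s) matter; the net shift is to the right.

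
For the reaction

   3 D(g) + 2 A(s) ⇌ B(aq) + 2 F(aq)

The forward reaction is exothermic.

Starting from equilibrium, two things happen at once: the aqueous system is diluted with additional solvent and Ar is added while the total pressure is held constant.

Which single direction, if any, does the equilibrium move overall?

cannot be determined

Dilution lowers every aqueous concentration by the same factor. Δn_aq = 3 − 0 = +3, so the system shifts toward the side with more dissolved moles — to the right.
Adding inert gas at constant total pressure expands the volume and lowers every reacting partial pressure. With Δn_gas = 0 − 3 = -3, Q moves away from K toward the side with fewer gas moles, so the system shifts toward the side with more gas moles — to the left.
The individual effects push in opposite directions; without quantitative information the net direction cannot be determined.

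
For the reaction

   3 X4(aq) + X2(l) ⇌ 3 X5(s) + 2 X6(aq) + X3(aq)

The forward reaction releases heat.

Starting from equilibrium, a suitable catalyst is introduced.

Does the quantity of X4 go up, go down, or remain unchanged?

unchanged

A catalyst speeds both forward and reverse rates equally; it changes neither Q nor K — no shift from this change.
No net shift occurs, so the amount of X4 is unchanged.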